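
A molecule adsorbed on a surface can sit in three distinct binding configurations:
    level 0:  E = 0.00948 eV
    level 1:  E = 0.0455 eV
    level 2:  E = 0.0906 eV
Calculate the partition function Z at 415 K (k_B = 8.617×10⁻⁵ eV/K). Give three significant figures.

k_BT = 8.617×10⁻⁵ × 415 K = 0.035761 eV.
Eᵢ/kT = 0.26509, 1.2723, 2.5335.
Z = Σ e^(−Eᵢ/kT) = e^(−0.26509) + e^(−1.2723) + e^(−2.5335) = 0.76714 + 0.28019 + 0.079381 = 1.1267.

Z = 1.13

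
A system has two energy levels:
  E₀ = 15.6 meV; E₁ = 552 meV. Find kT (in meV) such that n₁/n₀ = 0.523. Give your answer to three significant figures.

n₁/n₀ = exp[−(E₁−E₀)/kT] = 0.523.
⇒ (E₁−E₀)/kT = ln(1/0.523) = ln(1.9120) = 0.64815.
kT = 536.4 meV / 0.64815 = 828 meV.

828 meV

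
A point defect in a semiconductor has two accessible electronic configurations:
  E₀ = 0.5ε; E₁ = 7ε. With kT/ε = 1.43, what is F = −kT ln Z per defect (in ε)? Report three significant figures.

Eᵢ/kT = 0.34965, 4.8951.
Z = Σ e^(−Eᵢ/kT) = e^(−0.34965) + e^(−4.8951) = 0.70493 + 0.0074832 = 0.71241.
F = −kT ln Z = −1.43 × ln(0.71241) = −1.43 × -0.33910 = 0.485 ε.

0.485 ε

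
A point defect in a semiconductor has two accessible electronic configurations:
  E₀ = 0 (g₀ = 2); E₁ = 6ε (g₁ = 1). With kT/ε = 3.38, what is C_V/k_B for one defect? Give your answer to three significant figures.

Eᵢ/kT = 0, 1.7751.
Z = Σ gᵢe^(−Eᵢ/kT) = 2·e^(−0) + 1·e^(−1.7751) = 2.0000 + 0.16947 = 2.1695.
⟨E⟩ = 0.46869 ε, ⟨E²⟩ = 2.8121 ε².
C_V/k_B = (⟨E²⟩ − ⟨E⟩²)/(kT)² = (2.8121 − 0.21967)/11.424 = 0.227.

0.227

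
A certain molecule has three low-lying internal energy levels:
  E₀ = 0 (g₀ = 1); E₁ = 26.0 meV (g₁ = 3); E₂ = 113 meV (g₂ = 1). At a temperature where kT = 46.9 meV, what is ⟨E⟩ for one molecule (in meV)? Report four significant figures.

19.54 meV

Eᵢ/kT = 0, 0.554371, 2.40938.
Z = Σ gᵢe^(−Eᵢ/kT) = 1·e^(−0) + 3·e^(−0.554371) + 1·e^(−2.40938) = 1.00000 + 1.72330 + 0.0898710 = 2.81317.
⟨E⟩ = Σ Eᵢ gᵢe^(−Eᵢ/kT) / Z = (0·1.00000 + 26.0·1.72330 + 113·0.0898710) / 2.81317 = 19.54 meV.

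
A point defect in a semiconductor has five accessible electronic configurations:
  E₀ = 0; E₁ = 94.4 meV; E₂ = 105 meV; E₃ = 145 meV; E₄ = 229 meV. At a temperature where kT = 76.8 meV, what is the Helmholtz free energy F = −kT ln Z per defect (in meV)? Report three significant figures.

Eᵢ/kT = 0, 1.2292, 1.3672, 1.8880, 2.9818.
Z = Σ e^(−Eᵢ/kT) = e^(−0) + e^(−1.2292) + e^(−1.3672) + e^(−1.8880) + e^(−2.9818) = 1.0000 + 0.29253 + 0.25482 + 0.15137 + 0.050701 = 1.7494.
F = −kT ln Z = −76.8 × ln(1.7494) = −76.8 × 0.55927 = -43.0 meV.

-43.0 meV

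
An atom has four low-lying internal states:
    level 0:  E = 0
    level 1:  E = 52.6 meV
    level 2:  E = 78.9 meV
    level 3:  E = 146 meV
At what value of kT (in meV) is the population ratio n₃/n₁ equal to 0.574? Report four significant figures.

n₃/n₁ = exp[−(E₃−E₁)/kT] = 0.574.
⇒ (E₃−E₁)/kT = ln(1/0.574) = ln(1.74216) = 0.555126.
kT = 93.4 meV / 0.555126 = 168.3 meV.

168.3 meV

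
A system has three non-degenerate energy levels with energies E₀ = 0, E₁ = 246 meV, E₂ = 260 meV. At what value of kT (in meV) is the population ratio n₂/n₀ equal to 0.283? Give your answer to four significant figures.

206.0 meV

n₂/n₀ = exp[−(E₂−E₀)/kT] = 0.283.
⇒ (E₂−E₀)/kT = ln(1/0.283) = ln(3.53357) = 1.26231.
kT = 260 meV / 1.26231 = 206.0 meV.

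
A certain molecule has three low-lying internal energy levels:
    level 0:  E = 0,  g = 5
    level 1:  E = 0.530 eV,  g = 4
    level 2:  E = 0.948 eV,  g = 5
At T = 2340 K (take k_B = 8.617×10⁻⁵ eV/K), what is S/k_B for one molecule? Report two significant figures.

1.9

k_BT = 8.617×10⁻⁵ × 2340 K = 0.2016 eV.
Eᵢ/kT = 0, 2.629, 4.702.
Z = Σ gᵢe^(−Eᵢ/kT) = 5·e^(−0) + 4·e^(−2.629) + 5·e^(−4.702) = 5.000 + 0.2886 + 0.04539 = 5.334.
⟨E⟩ = Σ EᵢPᵢ = 0.03674 eV.
S/k_B = ln Z + ⟨E⟩/kT = ln(5.334) + 0.03674/0.2016 = 1.674 + 0.1822 = 1.9.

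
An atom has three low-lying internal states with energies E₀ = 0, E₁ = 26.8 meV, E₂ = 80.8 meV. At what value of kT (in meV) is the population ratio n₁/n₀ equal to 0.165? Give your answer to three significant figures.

n₁/n₀ = exp[−(E₁−E₀)/kT] = 0.165.
⇒ (E₁−E₀)/kT = ln(1/0.165) = ln(6.0606) = 1.8018.
kT = 26.8 meV / 1.8018 = 14.9 meV.

14.9 meV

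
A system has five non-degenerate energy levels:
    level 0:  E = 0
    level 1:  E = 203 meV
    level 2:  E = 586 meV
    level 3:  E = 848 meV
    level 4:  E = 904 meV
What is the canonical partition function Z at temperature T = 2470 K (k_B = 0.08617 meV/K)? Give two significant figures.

Z = 1.5

k_BT = 0.08617 × 2470 K = 212.8 meV.
Eᵢ/kT = 0, 0.9539, 2.754, 3.985, 4.248.
Z = Σ e^(−Eᵢ/kT) = e^(−0) + e^(−0.9539) + e^(−2.754) + e^(−3.985) + e^(−4.248) = 1.000 + 0.3852 + 0.06367 + 0.01859 + 0.01429 = 1.482.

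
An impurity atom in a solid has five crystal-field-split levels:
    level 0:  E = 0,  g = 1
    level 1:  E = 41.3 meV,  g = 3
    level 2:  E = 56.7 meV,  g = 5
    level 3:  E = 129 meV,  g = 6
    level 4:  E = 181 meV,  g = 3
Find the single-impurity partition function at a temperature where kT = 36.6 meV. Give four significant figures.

Z = 3.231

Eᵢ/kT = 0, 1.12842, 1.54918, 3.52459, 4.94536.
Z = Σ gᵢe^(−Eᵢ/kT) = 1·e^(−0) + 3·e^(−1.12842) + 5·e^(−1.54918) + 6·e^(−3.52459) + 3·e^(−4.94536) = 1.00000 + 0.970632 + 1.06211 + 0.176783 + 0.0213491 = 3.23087.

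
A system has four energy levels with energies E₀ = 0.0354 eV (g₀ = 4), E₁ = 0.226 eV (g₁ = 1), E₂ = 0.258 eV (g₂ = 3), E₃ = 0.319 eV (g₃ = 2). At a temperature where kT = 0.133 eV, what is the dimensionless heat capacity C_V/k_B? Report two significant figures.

Eᵢ/kT = 0.2662, 1.699, 1.940, 2.398.
Z = Σ gᵢe^(−Eᵢ/kT) = 4·e^(−0.2662) + 1·e^(−1.699) + 3·e^(−1.940) + 2·e^(−2.398) = 3.065 + 0.1829 + 0.4311 + 0.1818 = 3.861.
⟨E⟩ = 0.08264 eV, ⟨E²⟩ = 0.01564 eV².
C_V/k_B = (⟨E²⟩ − ⟨E⟩²)/(kT)² = (0.01564 − 0.006829)/0.01769 = 0.50.

0.50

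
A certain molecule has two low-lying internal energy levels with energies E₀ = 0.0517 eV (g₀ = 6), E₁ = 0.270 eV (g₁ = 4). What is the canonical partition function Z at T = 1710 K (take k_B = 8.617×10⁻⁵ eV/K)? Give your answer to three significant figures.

Z = 4.86

k_BT = 8.617×10⁻⁵ × 1710 K = 0.14735 eV.
Eᵢ/kT = 0.35087, 1.8324.
Z = Σ gᵢe^(−Eᵢ/kT) = 6·e^(−0.35087) + 4·e^(−1.8324) = 4.2245 + 0.64012 = 4.8646.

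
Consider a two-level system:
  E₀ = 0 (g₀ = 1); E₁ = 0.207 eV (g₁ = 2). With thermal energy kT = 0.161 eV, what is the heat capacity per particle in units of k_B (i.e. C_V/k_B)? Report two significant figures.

Eᵢ/kT = 0, 1.286.
Z = Σ gᵢe^(−Eᵢ/kT) = 1·e^(−0) + 2·e^(−1.286) = 1.000 + 0.5527 = 1.553.
⟨E⟩ = 0.07367 eV, ⟨E²⟩ = 0.01525 eV².
C_V/k_B = (⟨E²⟩ − ⟨E⟩²)/(kT)² = (0.01525 − 0.005427)/0.02592 = 0.38.

0.38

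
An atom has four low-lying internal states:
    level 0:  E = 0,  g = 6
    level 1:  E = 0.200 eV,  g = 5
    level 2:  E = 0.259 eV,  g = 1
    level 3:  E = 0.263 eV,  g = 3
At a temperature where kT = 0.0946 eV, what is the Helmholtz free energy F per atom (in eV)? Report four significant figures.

Eᵢ/kT = 0, 2.11416, 2.73784, 2.78013.
Z = Σ gᵢe^(−Eᵢ/kT) = 6·e^(−0) + 5·e^(−2.11416) + 1·e^(−2.73784) + 3·e^(−2.78013) = 6.00000 + 0.603673 + 0.0647100 + 0.186091 = 6.85447.
F = −kT ln Z = −0.0946 × ln(6.85447) = −0.0946 × 1.92490 = -0.1821 eV.

-0.1821 eV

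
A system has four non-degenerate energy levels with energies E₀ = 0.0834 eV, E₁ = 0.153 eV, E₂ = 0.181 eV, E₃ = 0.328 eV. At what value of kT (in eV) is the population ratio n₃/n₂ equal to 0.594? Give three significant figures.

n₃/n₂ = exp[−(E₃−E₂)/kT] = 0.594.
⇒ (E₃−E₂)/kT = ln(1/0.594) = ln(1.6835) = 0.52087.
kT = 0.147 eV / 0.52087 = 0.282 eV.

0.282 eV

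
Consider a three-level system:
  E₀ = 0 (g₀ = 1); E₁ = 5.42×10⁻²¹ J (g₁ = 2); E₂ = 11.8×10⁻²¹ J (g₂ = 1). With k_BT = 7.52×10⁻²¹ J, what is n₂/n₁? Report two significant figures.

n₂/n₁ = (g₂/g₁) exp[−(E₂−E₁)/kT] = (1/2) × exp(−(6.38 ×10⁻²¹ J)/(7.52 ×10⁻²¹ J)) = (1/2) × exp(-0.8484) = 0.21.

0.21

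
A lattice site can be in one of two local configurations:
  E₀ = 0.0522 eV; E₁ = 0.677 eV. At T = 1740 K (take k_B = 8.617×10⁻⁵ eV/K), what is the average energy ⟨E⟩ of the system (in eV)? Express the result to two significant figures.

0.062 eV

k_BT = 8.617×10⁻⁵ × 1740 K = 0.1499 eV.
Eᵢ/kT = 0.3482, 4.516.
Z = Σ e^(−Eᵢ/kT) = e^(−0.3482) + e^(−4.516) = 0.7060 + 0.01093 = 0.7169.
⟨E⟩ = Σ Eᵢ e^(−Eᵢ/kT) / Z = (0.0522·0.7060 + 0.677·0.01093) / 0.7169 = 0.062 eV.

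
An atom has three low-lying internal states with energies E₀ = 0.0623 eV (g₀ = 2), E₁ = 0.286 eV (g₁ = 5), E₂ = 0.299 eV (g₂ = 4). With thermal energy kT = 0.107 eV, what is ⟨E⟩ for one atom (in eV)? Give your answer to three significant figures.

0.141 eV

Eᵢ/kT = 0.58224, 2.6729, 2.7944.
Z = Σ gᵢe^(−Eᵢ/kT) = 2·e^(−0.58224) + 5·e^(−2.6729) + 4·e^(−2.7944) = 1.1173 + 0.34526 + 0.24461 = 1.7072.
⟨E⟩ = Σ Eᵢ gᵢe^(−Eᵢ/kT) / Z = (0.0623·1.1173 + 0.286·0.34526 + 0.299·0.24461) / 1.7072 = 0.141 eV.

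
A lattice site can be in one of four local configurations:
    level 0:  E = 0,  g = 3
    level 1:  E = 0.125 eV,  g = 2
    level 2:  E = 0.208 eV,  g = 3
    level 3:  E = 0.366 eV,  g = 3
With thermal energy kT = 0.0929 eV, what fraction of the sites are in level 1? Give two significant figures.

Eᵢ/kT = 0, 1.346, 2.239, 3.940.
Z = Σ gᵢe^(−Eᵢ/kT) = 3·e^(−0) + 2·e^(−1.346) + 3·e^(−2.239) + 3·e^(−3.940) = 3.000 + 0.5206 + 0.3197 + 0.05834 = 3.899.
P₁ = g₁ e^(−E₁/kT) / Z = 0.5206/3.899 = 0.13.

0.13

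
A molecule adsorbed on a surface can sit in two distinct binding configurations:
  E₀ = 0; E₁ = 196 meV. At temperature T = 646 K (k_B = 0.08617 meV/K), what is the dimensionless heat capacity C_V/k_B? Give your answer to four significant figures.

0.3458

k_BT = 0.08617 × 646 K = 55.6658 meV.
Eᵢ/kT = 0, 3.52101.
Z = Σ e^(−Eᵢ/kT) = e^(−0) + e^(−3.52101) = 1.00000 + 0.0295696 = 1.02957.
⟨E⟩ = 5.62919 meV, ⟨E²⟩ = 1103.32 meV².
C_V/k_B = (⟨E²⟩ − ⟨E⟩²)/(kT)² = (1103.32 − 31.6878)/3098.68 = 0.3458.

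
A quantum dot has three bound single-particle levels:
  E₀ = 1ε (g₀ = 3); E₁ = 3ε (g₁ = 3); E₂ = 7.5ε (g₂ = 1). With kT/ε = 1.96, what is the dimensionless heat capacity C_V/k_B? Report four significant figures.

Eᵢ/kT = 0.510204, 1.53061, 3.82653.
Z = Σ gᵢe^(−Eᵢ/kT) = 3·e^(−0.510204) + 3·e^(−1.53061) + 1·e^(−3.82653) = 1.80112 + 0.649211 + 0.0217851 = 2.47212.
⟨E⟩ = 1.58250 ε, ⟨E²⟩ = 3.58778 ε².
C_V/k_B = (⟨E²⟩ − ⟨E⟩²)/(kT)² = (3.58778 − 2.50431)/3.84160 = 0.2820.

0.2820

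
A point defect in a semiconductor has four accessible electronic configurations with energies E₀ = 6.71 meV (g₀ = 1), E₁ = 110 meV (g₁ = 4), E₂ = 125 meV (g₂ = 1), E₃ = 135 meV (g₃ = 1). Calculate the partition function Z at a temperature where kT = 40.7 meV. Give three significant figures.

Eᵢ/kT = 0.16486, 2.7027, 3.0713, 3.3170.
Z = Σ gᵢe^(−Eᵢ/kT) = 1·e^(−0.16486) + 4·e^(−2.7027) + 1·e^(−3.0713) + 1·e^(−3.3170) = 0.84801 + 0.26810 + 0.046361 + 0.036261 = 1.1987.

Z = 1.20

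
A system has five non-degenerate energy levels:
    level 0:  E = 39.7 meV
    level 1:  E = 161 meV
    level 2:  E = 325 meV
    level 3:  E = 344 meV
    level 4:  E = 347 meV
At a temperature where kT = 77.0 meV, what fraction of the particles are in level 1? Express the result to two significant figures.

Eᵢ/kT = 0.5156, 2.091, 4.221, 4.468, 4.506.
Z = Σ e^(−Eᵢ/kT) = e^(−0.5156) + e^(−2.091) + e^(−4.221) + e^(−4.468) + e^(−4.506) = 0.5971 + 0.1236 + 0.01468 + 0.01147 + 0.01104 = 0.7579.
P₁ = e^(−E₁/kT) / Z = 0.1236/0.7579 = 0.16.

0.16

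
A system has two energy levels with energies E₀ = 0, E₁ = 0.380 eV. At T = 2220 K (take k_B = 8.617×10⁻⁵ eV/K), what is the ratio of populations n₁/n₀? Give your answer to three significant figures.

0.137

k_BT = 8.617×10⁻⁵ × 2220 K = 0.19130 eV.
n₁/n₀ = exp[−(E₁−E₀)/kT] = exp(−(0.380 eV)/(0.19130 eV)) = exp(-1.9864) = 0.137.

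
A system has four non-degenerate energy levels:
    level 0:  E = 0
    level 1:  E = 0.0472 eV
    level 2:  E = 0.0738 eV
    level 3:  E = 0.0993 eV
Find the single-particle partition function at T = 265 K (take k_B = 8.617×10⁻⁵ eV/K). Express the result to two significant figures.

k_BT = 8.617×10⁻⁵ × 265 K = 0.02284 eV.
Eᵢ/kT = 0, 2.067, 3.231, 4.348.
Z = Σ e^(−Eᵢ/kT) = e^(−0) + e^(−2.067) + e^(−3.231) + e^(−4.348) = 1.000 + 0.1266 + 0.03952 + 0.01293 = 1.179.

Z = 1.2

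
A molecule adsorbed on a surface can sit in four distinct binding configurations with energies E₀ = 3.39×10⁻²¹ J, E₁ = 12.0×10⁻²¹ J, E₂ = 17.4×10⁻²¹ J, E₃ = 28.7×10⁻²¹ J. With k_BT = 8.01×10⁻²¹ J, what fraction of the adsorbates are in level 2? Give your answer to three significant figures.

0.112

Eᵢ/kT = 0.42322, 1.4981, 2.1723, 3.5830.
Z = Σ e^(−Eᵢ/kT) = e^(−0.42322) + e^(−1.4981) + e^(−2.1723) + e^(−3.5830) = 0.65493 + 0.22355 + 0.11392 + 0.027792 = 1.0202.
P₂ = e^(−E₂/kT) / Z = 0.11392/1.0202 = 0.112.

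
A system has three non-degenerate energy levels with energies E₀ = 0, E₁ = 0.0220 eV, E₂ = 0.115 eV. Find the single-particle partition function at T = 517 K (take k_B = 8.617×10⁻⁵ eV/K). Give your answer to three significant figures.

Z = 1.69

k_BT = 8.617×10⁻⁵ × 517 K = 0.044550 eV.
Eᵢ/kT = 0, 0.49383, 2.5814.
Z = Σ e^(−Eᵢ/kT) = e^(−0) + e^(−0.49383) + e^(−2.5814) = 1.0000 + 0.61028 + 0.075668 = 1.6859.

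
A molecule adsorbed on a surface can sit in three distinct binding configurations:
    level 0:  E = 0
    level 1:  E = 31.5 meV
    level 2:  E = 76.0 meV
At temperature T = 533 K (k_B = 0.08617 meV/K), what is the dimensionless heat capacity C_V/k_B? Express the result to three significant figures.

k_BT = 0.08617 × 533 K = 45.929 meV.
Eᵢ/kT = 0, 0.68584, 1.6547.
Z = Σ e^(−Eᵢ/kT) = e^(−0) + e^(−0.68584) + e^(−1.6547) = 1.0000 + 0.50367 + 0.19115 = 1.6948.
⟨E⟩ = 17.933 meV, ⟨E²⟩ = 946.34 meV².
C_V/k_B = (⟨E²⟩ − ⟨E⟩²)/(kT)² = (946.34 − 321.59)/2109.5 = 0.296.

0.296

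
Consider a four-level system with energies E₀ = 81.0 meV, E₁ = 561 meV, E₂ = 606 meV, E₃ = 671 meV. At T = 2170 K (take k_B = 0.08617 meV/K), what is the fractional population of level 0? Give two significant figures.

0.85

k_BT = 0.08617 × 2170 K = 187.0 meV.
Eᵢ/kT = 0.4332, 3.000, 3.241, 3.588.
Z = Σ e^(−Eᵢ/kT) = e^(−0.4332) + e^(−3.000) + e^(−3.241) + e^(−3.588) = 0.6484 + 0.04979 + 0.03912 + 0.02765 = 0.7650.
P₀ = e^(−E₀/kT) / Z = 0.6484/0.7650 = 0.85.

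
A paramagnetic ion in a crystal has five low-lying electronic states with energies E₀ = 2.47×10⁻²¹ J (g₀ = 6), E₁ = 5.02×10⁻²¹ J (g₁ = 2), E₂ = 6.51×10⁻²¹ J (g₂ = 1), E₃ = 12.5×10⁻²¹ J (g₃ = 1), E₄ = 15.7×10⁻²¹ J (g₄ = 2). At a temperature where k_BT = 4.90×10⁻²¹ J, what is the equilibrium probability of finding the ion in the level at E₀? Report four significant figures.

Eᵢ/kT = 0.504082, 1.02449, 1.32857, 2.55102, 3.20408.
Z = Σ gᵢe^(−Eᵢ/kT) = 6·e^(−0.504082) + 2·e^(−1.02449) + 1·e^(−1.32857) + 1·e^(−2.55102) + 2·e^(−3.20408) = 3.62436 + 0.717959 + 0.264856 + 0.0780021 + 0.0811925 = 4.76637.
P₀ = g₀ e^(−E₀/kT) / Z = 3.62436/4.76637 = 0.7604.

0.7604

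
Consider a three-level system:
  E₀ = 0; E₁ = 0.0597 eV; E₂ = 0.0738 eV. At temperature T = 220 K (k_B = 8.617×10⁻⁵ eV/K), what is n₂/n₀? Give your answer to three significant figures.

k_BT = 8.617×10⁻⁵ × 220 K = 0.018957 eV.
n₂/n₀ = exp[−(E₂−E₀)/kT] = exp(−(0.0738 eV)/(0.018957 eV)) = exp(-3.8930) = 0.0204.

0.0204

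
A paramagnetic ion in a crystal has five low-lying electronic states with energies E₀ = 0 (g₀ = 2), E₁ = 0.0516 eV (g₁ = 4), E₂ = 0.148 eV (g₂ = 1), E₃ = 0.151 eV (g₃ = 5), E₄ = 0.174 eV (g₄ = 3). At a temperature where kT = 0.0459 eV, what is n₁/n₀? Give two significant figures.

n₁/n₀ = (g₁/g₀) exp[−(E₁−E₀)/kT] = (4/2) × exp(−(0.0516 eV)/(0.0459 eV)) = (4/2) × exp(-1.124) = 0.65.

0.65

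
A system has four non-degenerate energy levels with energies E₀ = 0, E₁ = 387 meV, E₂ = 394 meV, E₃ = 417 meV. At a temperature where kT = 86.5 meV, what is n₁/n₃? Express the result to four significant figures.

1.415

n₁/n₃ = exp[−(E₁−E₃)/kT] = exp(−(-30 meV)/(86.5 meV)) = exp(0.346821) = 1.415.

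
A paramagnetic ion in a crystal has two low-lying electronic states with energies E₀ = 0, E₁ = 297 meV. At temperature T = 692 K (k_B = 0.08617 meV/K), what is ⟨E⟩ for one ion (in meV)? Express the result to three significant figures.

2.03 meV

k_BT = 0.08617 × 692 K = 59.630 meV.
Eᵢ/kT = 0, 4.9807.
Z = Σ e^(−Eᵢ/kT) = e^(−0) + e^(−4.9807) = 1.0000 + 0.0068693 = 1.0069.
⟨E⟩ = Σ Eᵢ e^(−Eᵢ/kT) / Z = (0·1.0000 + 297·0.0068693) / 1.0069 = 2.03 meV.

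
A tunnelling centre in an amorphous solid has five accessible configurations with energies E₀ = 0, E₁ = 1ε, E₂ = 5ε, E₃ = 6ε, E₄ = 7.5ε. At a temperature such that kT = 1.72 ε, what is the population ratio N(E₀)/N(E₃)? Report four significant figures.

32.73

n₀/n₃ = exp[−(E₀−E₃)/kT] = exp(−(-6ε)/(1.72ε)) = exp(3.48837) = 32.73.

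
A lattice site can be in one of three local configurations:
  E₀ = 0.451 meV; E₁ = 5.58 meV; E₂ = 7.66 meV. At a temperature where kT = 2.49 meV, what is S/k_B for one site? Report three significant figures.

0.525

Eᵢ/kT = 0.18112, 2.2410, 3.0763.
Z = Σ e^(−Eᵢ/kT) = e^(−0.18112) + e^(−2.2410) + e^(−3.0763) = 0.83434 + 0.10635 + 0.046130 = 0.98682.
⟨E⟩ = Σ EᵢPᵢ = 1.3407 meV.
S/k_B = ln Z + ⟨E⟩/kT = ln(0.98682) + 1.3407/2.49 = -0.013268 + 0.53843 = 0.525.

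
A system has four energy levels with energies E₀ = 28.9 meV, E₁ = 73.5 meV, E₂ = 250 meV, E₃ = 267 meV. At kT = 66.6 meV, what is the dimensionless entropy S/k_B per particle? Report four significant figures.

Eᵢ/kT = 0.433934, 1.10360, 3.75375, 4.00901.
Z = Σ e^(−Eᵢ/kT) = e^(−0.433934) + e^(−1.10360) + e^(−3.75375) + e^(−4.00901) = 0.647955 + 0.331675 + 0.0234297 + 0.0181514 = 1.02121.
⟨E⟩ = Σ EᵢPᵢ = 52.6903 meV.
S/k_B = ln Z + ⟨E⟩/kT = ln(1.02121) + 52.6903/66.6 = 0.0209882 + 0.791146 = 0.8121.

0.8121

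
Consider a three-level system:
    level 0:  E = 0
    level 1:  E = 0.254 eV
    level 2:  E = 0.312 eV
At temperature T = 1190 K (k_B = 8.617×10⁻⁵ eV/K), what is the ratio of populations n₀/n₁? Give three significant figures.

k_BT = 8.617×10⁻⁵ × 1190 K = 0.10254 eV.
n₀/n₁ = exp[−(E₀−E₁)/kT] = exp(−(-0.254 eV)/(0.10254 eV)) = exp(2.4771) = 11.9.

11.9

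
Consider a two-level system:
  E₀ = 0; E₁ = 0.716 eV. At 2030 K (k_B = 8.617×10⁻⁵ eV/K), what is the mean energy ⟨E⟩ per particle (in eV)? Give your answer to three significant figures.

0.0118 eV

k_BT = 8.617×10⁻⁵ × 2030 K = 0.17493 eV.
Eᵢ/kT = 0, 4.0931.
Z = Σ e^(−Eᵢ/kT) = e^(−0) + e^(−4.0931) = 1.0000 + 0.016687 = 1.0167.
⟨E⟩ = Σ Eᵢ e^(−Eᵢ/kT) / Z = (0·1.0000 + 0.716·0.016687) / 1.0167 = 0.0118 eV.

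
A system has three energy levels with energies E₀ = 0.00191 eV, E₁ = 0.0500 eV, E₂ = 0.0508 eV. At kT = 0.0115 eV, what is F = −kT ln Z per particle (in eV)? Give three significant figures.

0.00158 eV

Eᵢ/kT = 0.16609, 4.3478, 4.4174.
Z = Σ e^(−Eᵢ/kT) = e^(−0.16609) + e^(−4.3478) + e^(−4.4174) = 0.84697 + 0.012935 + 0.012066 = 0.87197.
F = −kT ln Z = −0.0115 × ln(0.87197) = −0.0115 × -0.13700 = 0.00158 eV.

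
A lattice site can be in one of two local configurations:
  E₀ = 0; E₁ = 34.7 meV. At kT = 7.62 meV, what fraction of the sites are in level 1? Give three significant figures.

Eᵢ/kT = 0, 4.5538.
Z = Σ e^(−Eᵢ/kT) = e^(−0) + e^(−4.5538) = 1.0000 + 0.010527 = 1.0105.
P₁ = e^(−E₁/kT) / Z = 0.010527/1.0105 = 0.0104.

0.0104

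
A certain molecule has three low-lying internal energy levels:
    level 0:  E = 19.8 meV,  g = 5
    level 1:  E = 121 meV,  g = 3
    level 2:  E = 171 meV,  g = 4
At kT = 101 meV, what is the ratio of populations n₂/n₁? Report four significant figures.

n₂/n₁ = (g₂/g₁) exp[−(E₂−E₁)/kT] = (4/3) × exp(−(50 meV)/(101 meV)) = (4/3) × exp(-0.495050) = 0.8127.

0.8127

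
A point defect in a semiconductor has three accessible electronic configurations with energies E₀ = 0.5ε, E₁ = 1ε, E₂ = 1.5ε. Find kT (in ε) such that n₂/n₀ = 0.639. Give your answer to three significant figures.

2.23 ε

n₂/n₀ = exp[−(E₂−E₀)/kT] = 0.639.
⇒ (E₂−E₀)/kT = ln(1/0.639) = ln(1.5649) = 0.44782.
kT = 1.0ε / 0.44782 = 2.23 ε.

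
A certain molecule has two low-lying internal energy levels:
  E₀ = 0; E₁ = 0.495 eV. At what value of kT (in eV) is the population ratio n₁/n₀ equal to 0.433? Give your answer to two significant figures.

n₁/n₀ = exp[−(E₁−E₀)/kT] = 0.433.
⇒ (E₁−E₀)/kT = ln(1/0.433) = ln(2.309) = 0.8368.
kT = 0.495 eV / 0.8368 = 0.59 eV.

0.59 eV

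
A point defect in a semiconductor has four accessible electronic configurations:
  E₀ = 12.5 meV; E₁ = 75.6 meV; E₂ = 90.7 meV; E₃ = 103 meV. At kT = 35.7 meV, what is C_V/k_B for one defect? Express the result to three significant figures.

0.858

Eᵢ/kT = 0.35014, 2.1176, 2.5406, 2.8852.
Z = Σ e^(−Eᵢ/kT) = e^(−0.35014) + e^(−2.1176) + e^(−2.5406) + e^(−2.8852) = 0.70459 + 0.12032 + 0.078819 + 0.055844 = 0.95957.
⟨E⟩ = 32.102 meV, ⟨E²⟩ = 2124.5 meV².
C_V/k_B = (⟨E²⟩ − ⟨E⟩²)/(kT)² = (2124.5 − 1030.5)/1274.5 = 0.858.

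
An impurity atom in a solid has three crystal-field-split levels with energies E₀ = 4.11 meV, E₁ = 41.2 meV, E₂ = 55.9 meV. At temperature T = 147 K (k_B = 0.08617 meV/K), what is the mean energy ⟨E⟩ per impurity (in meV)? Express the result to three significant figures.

6.78 meV

k_BT = 0.08617 × 147 K = 12.667 meV.
Eᵢ/kT = 0.32447, 3.2525, 4.4130.
Z = Σ e^(−Eᵢ/kT) = e^(−0.32447) + e^(−3.2525) + e^(−4.4130) = 0.72291 + 0.038677 + 0.012119 = 0.77371.
⟨E⟩ = Σ Eᵢ e^(−Eᵢ/kT) / Z = (4.11·0.72291 + 41.2·0.038677 + 55.9·0.012119) / 0.77371 = 6.78 meV.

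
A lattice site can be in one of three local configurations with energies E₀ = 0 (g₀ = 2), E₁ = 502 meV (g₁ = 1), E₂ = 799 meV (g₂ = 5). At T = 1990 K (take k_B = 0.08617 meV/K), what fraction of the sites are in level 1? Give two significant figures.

0.025

k_BT = 0.08617 × 1990 K = 171.5 meV.
Eᵢ/kT = 0, 2.927, 4.659.
Z = Σ gᵢe^(−Eᵢ/kT) = 2·e^(−0) + 1·e^(−2.927) + 5·e^(−4.659) = 2.000 + 0.05356 + 0.04738 = 2.101.
P₁ = g₁ e^(−E₁/kT) / Z = 0.05356/2.101 = 0.025.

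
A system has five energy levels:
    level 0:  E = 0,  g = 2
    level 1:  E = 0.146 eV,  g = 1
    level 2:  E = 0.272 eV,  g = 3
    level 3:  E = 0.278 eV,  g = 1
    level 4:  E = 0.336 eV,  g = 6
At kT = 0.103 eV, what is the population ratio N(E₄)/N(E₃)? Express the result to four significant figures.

3.417

n₄/n₃ = (g₄/g₃) exp[−(E₄−E₃)/kT] = (6/1) × exp(−(0.058 eV)/(0.103 eV)) = (6/1) × exp(-0.563107) = 3.417.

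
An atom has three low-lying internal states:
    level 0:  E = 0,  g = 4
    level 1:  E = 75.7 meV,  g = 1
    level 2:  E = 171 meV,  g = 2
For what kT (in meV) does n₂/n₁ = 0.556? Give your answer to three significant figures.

74.4 meV

n₂/n₁ = (g₂/g₁) exp[−(E₂−E₁)/kT] = 0.556.
⇒ (E₂−E₁)/kT = ln((2/1)/0.556) = ln(3.5971) = 1.2801.
kT = 95.3 meV / 1.2801 = 74.4 meV.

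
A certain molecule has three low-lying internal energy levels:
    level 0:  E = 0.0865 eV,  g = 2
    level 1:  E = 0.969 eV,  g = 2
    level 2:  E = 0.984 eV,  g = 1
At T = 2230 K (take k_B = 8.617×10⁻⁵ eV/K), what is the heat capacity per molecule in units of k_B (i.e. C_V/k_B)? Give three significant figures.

0.307

k_BT = 8.617×10⁻⁵ × 2230 K = 0.19216 eV.
Eᵢ/kT = 0.45015, 5.0427, 5.1207.
Z = Σ gᵢe^(−Eᵢ/kT) = 2·e^(−0.45015) + 2·e^(−5.0427) + 1·e^(−5.1207) = 1.2751 + 0.012913 + 0.0059718 = 1.2940.
⟨E⟩ = 0.099448 eV, ⟨E²⟩ = 0.021211 eV².
C_V/k_B = (⟨E²⟩ − ⟨E⟩²)/(kT)² = (0.021211 − 0.0098899)/0.036925 = 0.307.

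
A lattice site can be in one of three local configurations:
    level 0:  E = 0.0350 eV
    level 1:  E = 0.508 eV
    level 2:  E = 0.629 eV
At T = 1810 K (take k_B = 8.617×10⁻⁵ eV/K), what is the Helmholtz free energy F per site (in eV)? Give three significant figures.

0.0244 eV

k_BT = 8.617×10⁻⁵ × 1810 K = 0.15597 eV.
Eᵢ/kT = 0.22440, 3.2570, 4.0328.
Z = Σ e^(−Eᵢ/kT) = e^(−0.22440) + e^(−3.2570) + e^(−4.0328) = 0.79900 + 0.038504 + 0.017725 = 0.85523.
F = −kT ln Z = −0.15597 × ln(0.85523) = −0.15597 × -0.15638 = 0.0244 eV.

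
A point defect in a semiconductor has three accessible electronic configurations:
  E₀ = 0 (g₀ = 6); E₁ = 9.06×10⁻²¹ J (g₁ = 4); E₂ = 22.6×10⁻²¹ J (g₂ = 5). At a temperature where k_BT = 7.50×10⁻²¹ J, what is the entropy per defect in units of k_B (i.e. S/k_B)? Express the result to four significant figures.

2.300

Eᵢ/kT = 0, 1.20800, 3.01333.
Z = Σ gᵢe^(−Eᵢ/kT) = 6·e^(−0) + 4·e^(−1.20800) + 5·e^(−3.01333) = 6.00000 + 1.19518 + 0.245639 = 7.44082.
⟨E⟩ = Σ EᵢPᵢ = 2.20134 ×10⁻²¹ J.
S/k_B = ln Z + ⟨E⟩/kT = ln(7.44082) + 2.20134/7.50 = 2.00698 + 0.293512 = 2.300.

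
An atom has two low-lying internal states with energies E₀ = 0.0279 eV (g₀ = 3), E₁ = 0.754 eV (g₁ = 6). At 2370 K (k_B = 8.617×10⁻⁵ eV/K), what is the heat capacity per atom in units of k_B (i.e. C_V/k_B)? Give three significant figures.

0.646

k_BT = 8.617×10⁻⁵ × 2370 K = 0.20422 eV.
Eᵢ/kT = 0.13662, 3.6921.
Z = Σ gᵢe^(−Eᵢ/kT) = 3·e^(−0.13662) + 6·e^(−3.6921) = 2.6169 + 0.14952 = 2.7664.
⟨E⟩ = 0.067145 eV, ⟨E²⟩ = 0.031464 eV².
C_V/k_B = (⟨E²⟩ − ⟨E⟩²)/(kT)² = (0.031464 − 0.0045085)/0.041706 = 0.646.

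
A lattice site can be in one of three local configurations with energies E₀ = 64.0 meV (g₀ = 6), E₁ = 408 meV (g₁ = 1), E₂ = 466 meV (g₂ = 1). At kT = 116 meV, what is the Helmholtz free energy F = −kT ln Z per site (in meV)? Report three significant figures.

Eᵢ/kT = 0.55172, 3.5172, 4.0172.
Z = Σ gᵢe^(−Eᵢ/kT) = 6·e^(−0.55172) + 1·e^(−3.5172) + 1·e^(−4.0172) = 3.4557 + 0.029682 + 0.018003 = 3.5034.
F = −kT ln Z = −116 × ln(3.5034) = −116 × 1.2537 = -145 meV.

-145 meV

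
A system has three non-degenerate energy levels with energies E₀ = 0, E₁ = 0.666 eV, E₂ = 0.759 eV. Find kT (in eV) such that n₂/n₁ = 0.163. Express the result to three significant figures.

n₂/n₁ = exp[−(E₂−E₁)/kT] = 0.163.
⇒ (E₂−E₁)/kT = ln(1/0.163) = ln(6.1350) = 1.8140.
kT = 0.093 eV / 1.8140 = 0.0513 eV.

0.0513 eV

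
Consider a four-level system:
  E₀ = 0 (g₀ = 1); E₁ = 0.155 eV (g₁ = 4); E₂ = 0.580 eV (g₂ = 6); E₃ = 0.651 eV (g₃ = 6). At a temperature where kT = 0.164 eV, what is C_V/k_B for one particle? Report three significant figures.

1.09

Eᵢ/kT = 0, 0.94512, 3.5366, 3.9695.
Z = Σ gᵢe^(−Eᵢ/kT) = 1·e^(−0) + 4·e^(−0.94512) + 6·e^(−3.5366) + 6·e^(−3.9695) = 1.0000 + 1.5545 + 0.17467 + 0.11330 = 2.8425.
⟨E⟩ = 0.14636 eV, ⟨E²⟩ = 0.050703 eV².
C_V/k_B = (⟨E²⟩ − ⟨E⟩²)/(kT)² = (0.050703 − 0.021421)/0.026896 = 1.09.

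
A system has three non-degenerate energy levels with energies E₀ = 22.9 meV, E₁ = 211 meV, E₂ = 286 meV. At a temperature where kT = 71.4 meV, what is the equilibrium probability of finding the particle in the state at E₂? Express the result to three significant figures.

Eᵢ/kT = 0.32073, 2.9552, 4.0056.
Z = Σ e^(−Eᵢ/kT) = e^(−0.32073) + e^(−2.9552) + e^(−4.0056) = 0.72562 + 0.052068 + 0.018213 = 0.79590.
P₂ = e^(−E₂/kT) / Z = 0.018213/0.79590 = 0.0229.

0.0229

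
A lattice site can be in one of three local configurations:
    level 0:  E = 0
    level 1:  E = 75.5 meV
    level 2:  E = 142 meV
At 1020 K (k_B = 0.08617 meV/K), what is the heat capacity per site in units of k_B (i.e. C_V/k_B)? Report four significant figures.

k_BT = 0.08617 × 1020 K = 87.8934 meV.
Eᵢ/kT = 0, 0.858995, 1.61559.
Z = Σ e^(−Eᵢ/kT) = e^(−0) + e^(−0.858995) + e^(−1.61559) = 1.00000 + 0.423588 + 0.198773 = 1.62236.
⟨E⟩ = 37.1105 meV, ⟨E²⟩ = 3958.81 meV².
C_V/k_B = (⟨E²⟩ − ⟨E⟩²)/(kT)² = (3958.81 − 1377.19)/7725.25 = 0.3342.

0.3342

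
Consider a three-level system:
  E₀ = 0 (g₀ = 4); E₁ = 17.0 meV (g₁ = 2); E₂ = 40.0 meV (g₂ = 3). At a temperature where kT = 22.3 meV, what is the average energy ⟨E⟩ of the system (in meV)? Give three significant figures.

6.59 meV

Eᵢ/kT = 0, 0.76233, 1.7937.
Z = Σ gᵢe^(−Eᵢ/kT) = 4·e^(−0) + 2·e^(−0.76233) + 3·e^(−1.7937) = 4.0000 + 0.93316 + 0.49903 = 5.4322.
⟨E⟩ = Σ Eᵢ gᵢe^(−Eᵢ/kT) / Z = (0·4.0000 + 17.0·0.93316 + 40.0·0.49903) / 5.4322 = 6.59 meV.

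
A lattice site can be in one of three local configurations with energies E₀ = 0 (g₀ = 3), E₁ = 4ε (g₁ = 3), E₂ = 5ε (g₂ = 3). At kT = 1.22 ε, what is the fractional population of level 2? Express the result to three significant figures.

Eᵢ/kT = 0, 3.2787, 4.0984.
Z = Σ gᵢe^(−Eᵢ/kT) = 3·e^(−0) + 3·e^(−3.2787) + 3·e^(−4.0984) = 3.0000 + 0.11303 + 0.049798 = 3.1628.
P₂ = g₂ e^(−E₂/kT) / Z = 0.049798/3.1628 = 0.0157.

0.0157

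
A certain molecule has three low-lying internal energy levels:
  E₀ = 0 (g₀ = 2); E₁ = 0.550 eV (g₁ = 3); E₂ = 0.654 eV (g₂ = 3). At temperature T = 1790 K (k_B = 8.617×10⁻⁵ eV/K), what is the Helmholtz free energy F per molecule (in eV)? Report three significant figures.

k_BT = 8.617×10⁻⁵ × 1790 K = 0.15424 eV.
Eᵢ/kT = 0, 3.5659, 4.2401.
Z = Σ gᵢe^(−Eᵢ/kT) = 2·e^(−0) + 3·e^(−3.5659) + 3·e^(−4.2401) = 2.0000 + 0.084815 + 0.043218 = 2.1280.
F = −kT ln Z = −0.15424 × ln(2.1280) = −0.15424 × 0.75518 = -0.116 eV.

-0.116 eV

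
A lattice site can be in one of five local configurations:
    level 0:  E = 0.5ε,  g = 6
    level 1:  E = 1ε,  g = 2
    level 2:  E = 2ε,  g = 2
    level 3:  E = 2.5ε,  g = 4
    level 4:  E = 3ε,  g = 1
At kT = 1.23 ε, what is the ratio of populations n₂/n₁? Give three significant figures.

0.444

n₂/n₁ = (g₂/g₁) exp[−(E₂−E₁)/kT] = (2/2) × exp(−(1ε)/(1.23ε)) = (2/2) × exp(-0.81301) = 0.444.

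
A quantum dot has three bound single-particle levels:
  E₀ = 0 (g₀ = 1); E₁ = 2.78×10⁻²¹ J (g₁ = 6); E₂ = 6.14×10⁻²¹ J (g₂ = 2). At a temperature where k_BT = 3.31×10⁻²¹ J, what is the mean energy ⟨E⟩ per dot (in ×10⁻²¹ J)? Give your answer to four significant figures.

2.337 ×10⁻²¹ J

Eᵢ/kT = 0, 0.839879, 1.85498.
Z = Σ gᵢe^(−Eᵢ/kT) = 1·e^(−0) + 6·e^(−0.839879) + 2·e^(−1.85498) = 1.00000 + 2.59058 + 0.312912 = 3.90349.
⟨E⟩ = Σ Eᵢ gᵢe^(−Eᵢ/kT) / Z = (0·1.00000 + 2.78·2.59058 + 6.14·0.312912) / 3.90349 = 2.337 ×10⁻²¹ J.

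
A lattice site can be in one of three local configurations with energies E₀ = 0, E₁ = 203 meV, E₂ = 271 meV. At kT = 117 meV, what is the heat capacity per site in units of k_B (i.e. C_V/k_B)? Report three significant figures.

Eᵢ/kT = 0, 1.7350, 2.3162.
Z = Σ e^(−Eᵢ/kT) = e^(−0) + e^(−1.7350) + e^(−2.3162) = 1.0000 + 0.17640 + 0.098648 = 1.2750.
⟨E⟩ = 49.053 meV, ⟨E²⟩ = 11384 meV².
C_V/k_B = (⟨E²⟩ − ⟨E⟩²)/(kT)² = (11384 − 2406.2)/13689 = 0.656.

0.656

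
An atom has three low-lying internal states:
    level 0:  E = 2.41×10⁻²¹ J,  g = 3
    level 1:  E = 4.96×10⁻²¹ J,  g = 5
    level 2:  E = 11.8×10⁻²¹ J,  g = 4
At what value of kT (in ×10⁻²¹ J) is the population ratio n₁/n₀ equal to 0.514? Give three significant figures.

n₁/n₀ = (g₁/g₀) exp[−(E₁−E₀)/kT] = 0.514.
⇒ (E₁−E₀)/kT = ln((5/3)/0.514) = ln(3.2425) = 1.1763.
kT = 2.55 ×10⁻²¹ J / 1.1763 = 2.17 ×10⁻²¹ J.

2.17 ×10⁻²¹ J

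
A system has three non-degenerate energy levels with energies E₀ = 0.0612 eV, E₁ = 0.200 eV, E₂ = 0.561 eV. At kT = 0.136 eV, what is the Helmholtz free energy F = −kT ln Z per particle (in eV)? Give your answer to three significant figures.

0.0168 eV

Eᵢ/kT = 0.45000, 1.4706, 4.1250.
Z = Σ e^(−Eᵢ/kT) = e^(−0.45000) + e^(−1.4706) + e^(−4.1250) = 0.63763 + 0.22979 + 0.016163 = 0.88358.
F = −kT ln Z = −0.136 × ln(0.88358) = −0.136 × -0.12377 = 0.0168 eV.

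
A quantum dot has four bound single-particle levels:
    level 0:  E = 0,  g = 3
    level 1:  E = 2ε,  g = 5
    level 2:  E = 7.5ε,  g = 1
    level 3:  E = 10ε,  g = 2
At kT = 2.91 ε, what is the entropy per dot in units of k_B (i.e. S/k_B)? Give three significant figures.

Eᵢ/kT = 0, 0.68729, 2.5773, 3.4364.
Z = Σ gᵢe^(−Eᵢ/kT) = 3·e^(−0) + 5·e^(−0.68729) + 1·e^(−2.5773) + 2·e^(−3.4364) = 3.0000 + 2.5147 + 0.075979 + 0.064361 = 5.6550.
⟨E⟩ = Σ EᵢPᵢ = 1.1040 ε.
S/k_B = ln Z + ⟨E⟩/kT = ln(5.6550) + 1.1040/2.91 = 1.7325 + 0.37938 = 2.11.

2.11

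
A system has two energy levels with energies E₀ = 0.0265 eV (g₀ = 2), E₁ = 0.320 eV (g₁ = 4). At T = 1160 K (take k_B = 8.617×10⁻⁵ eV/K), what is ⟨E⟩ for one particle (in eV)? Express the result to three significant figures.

k_BT = 8.617×10⁻⁵ × 1160 K = 0.099957 eV.
Eᵢ/kT = 0.26511, 3.2014.
Z = Σ gᵢe^(−Eᵢ/kT) = 2·e^(−0.26511) + 4·e^(−3.2014) = 1.5342 + 0.16282 = 1.6970.
⟨E⟩ = Σ Eᵢ gᵢe^(−Eᵢ/kT) / Z = (0.0265·1.5342 + 0.320·0.16282) / 1.6970 = 0.0547 eV.

0.0547 eV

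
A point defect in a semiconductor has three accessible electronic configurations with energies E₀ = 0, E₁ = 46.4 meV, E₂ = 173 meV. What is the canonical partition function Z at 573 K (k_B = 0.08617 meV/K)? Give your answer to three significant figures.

Z = 1.42

k_BT = 0.08617 × 573 K = 49.375 meV.
Eᵢ/kT = 0, 0.93975, 3.5038.
Z = Σ e^(−Eᵢ/kT) = e^(−0) + e^(−0.93975) + e^(−3.5038) = 1.0000 + 0.39073 + 0.030083 = 1.4208.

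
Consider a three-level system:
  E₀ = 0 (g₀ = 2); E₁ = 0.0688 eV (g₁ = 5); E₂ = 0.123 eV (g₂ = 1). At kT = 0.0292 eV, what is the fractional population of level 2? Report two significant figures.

0.0060

Eᵢ/kT = 0, 2.356, 4.212.
Z = Σ gᵢe^(−Eᵢ/kT) = 2·e^(−0) + 5·e^(−2.356) + 1·e^(−4.212) = 2.000 + 0.4740 + 0.01482 = 2.489.
P₂ = g₂ e^(−E₂/kT) / Z = 0.01482/2.489 = 0.0060.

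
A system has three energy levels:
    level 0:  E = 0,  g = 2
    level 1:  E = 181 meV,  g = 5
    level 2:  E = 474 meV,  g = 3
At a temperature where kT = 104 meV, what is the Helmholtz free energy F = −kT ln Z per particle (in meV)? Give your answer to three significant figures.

-111 meV

Eᵢ/kT = 0, 1.7404, 4.5577.
Z = Σ gᵢe^(−Eᵢ/kT) = 2·e^(−0) + 5·e^(−1.7404) + 3·e^(−4.5577) = 2.0000 + 0.87725 + 0.031458 = 2.9087.
F = −kT ln Z = −104 × ln(2.9087) = −104 × 1.0677 = -111 meV.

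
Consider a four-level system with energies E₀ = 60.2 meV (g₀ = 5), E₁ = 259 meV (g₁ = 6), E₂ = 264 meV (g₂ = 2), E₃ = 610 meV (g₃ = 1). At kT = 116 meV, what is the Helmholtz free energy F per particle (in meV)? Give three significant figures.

Eᵢ/kT = 0.51897, 2.2328, 2.2759, 5.2586.
Z = Σ gᵢe^(−Eᵢ/kT) = 5·e^(−0.51897) + 6·e^(−2.2328) + 2·e^(−2.2759) + 1·e^(−5.2586) = 2.9757 + 0.64337 + 0.20541 + 0.0052026 = 3.8297.
F = −kT ln Z = −116 × ln(3.8297) = −116 × 1.3428 = -156 meV.

-156 meV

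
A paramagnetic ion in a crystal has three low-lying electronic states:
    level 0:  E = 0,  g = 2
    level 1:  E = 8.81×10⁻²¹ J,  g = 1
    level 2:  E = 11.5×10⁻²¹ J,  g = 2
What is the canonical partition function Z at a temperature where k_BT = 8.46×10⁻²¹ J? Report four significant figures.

Z = 2.867

Eᵢ/kT = 0, 1.04137, 1.35934.
Z = Σ gᵢe^(−Eᵢ/kT) = 2·e^(−0) + 1·e^(−1.04137) + 2·e^(−1.35934) = 2.00000 + 0.352971 + 0.513660 = 2.86663.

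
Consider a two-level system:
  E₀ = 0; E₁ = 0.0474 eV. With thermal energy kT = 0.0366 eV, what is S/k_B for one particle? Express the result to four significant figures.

0.5205

Eᵢ/kT = 0, 1.29508.
Z = Σ e^(−Eᵢ/kT) = e^(−0) + e^(−1.29508) = 1.00000 + 0.273876 = 1.27388.
⟨E⟩ = Σ EᵢPᵢ = 0.0101907 eV.
S/k_B = ln Z + ⟨E⟩/kT = ln(1.27388) + 0.0101907/0.0366 = 0.242067 + 0.278434 = 0.5205.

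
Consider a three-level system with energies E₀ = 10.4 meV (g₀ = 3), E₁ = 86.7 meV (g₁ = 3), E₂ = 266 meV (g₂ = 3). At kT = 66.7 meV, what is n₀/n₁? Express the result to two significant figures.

3.1

n₀/n₁ = (g₀/g₁) exp[−(E₀−E₁)/kT] = (3/3) × exp(−(-76.3 meV)/(66.7 meV)) = (3/3) × exp(1.144) = 3.1.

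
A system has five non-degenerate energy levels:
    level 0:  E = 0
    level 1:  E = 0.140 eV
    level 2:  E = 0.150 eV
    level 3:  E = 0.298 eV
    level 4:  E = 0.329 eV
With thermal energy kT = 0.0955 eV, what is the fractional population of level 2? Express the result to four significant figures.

Eᵢ/kT = 0, 1.46597, 1.57068, 3.12042, 3.44503.
Z = Σ e^(−Eᵢ/kT) = e^(−0) + e^(−1.46597) + e^(−1.57068) + e^(−3.12042) + e^(−3.44503) = 1.00000 + 0.230854 + 0.207904 + 0.0441386 + 0.0319038 = 1.51480.
P₂ = e^(−E₂/kT) / Z = 0.207904/1.51480 = 0.1372.

0.1372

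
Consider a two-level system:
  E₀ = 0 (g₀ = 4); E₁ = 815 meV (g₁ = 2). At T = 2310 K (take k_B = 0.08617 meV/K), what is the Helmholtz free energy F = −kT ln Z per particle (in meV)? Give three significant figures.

k_BT = 0.08617 × 2310 K = 199.05 meV.
Eᵢ/kT = 0, 4.0944.
Z = Σ gᵢe^(−Eᵢ/kT) = 4·e^(−0) + 2·e^(−4.0944) = 4.0000 + 0.033331 = 4.0333.
F = −kT ln Z = −199.05 × ln(4.0333) = −199.05 × 1.3946 = -278 meV.

-278 meV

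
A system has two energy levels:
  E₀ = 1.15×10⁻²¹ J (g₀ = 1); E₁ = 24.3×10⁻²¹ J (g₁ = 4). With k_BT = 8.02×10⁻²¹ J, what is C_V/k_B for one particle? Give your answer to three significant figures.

1.24

Eᵢ/kT = 0.14339, 3.0299.
Z = Σ gᵢe^(−Eᵢ/kT) = 1·e^(−0.14339) + 4·e^(−3.0299) = 0.86642 + 0.19328 = 1.0597.
⟨E⟩ = 5.3724, ⟨E²⟩ = 108.78.
C_V/k_B = (⟨E²⟩ − ⟨E⟩²)/(kT)² = (108.78 − 28.863)/64.320 = 1.24.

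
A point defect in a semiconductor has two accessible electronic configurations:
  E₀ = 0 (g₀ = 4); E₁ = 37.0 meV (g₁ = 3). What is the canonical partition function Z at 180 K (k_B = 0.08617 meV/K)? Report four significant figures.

k_BT = 0.08617 × 180 K = 15.5106 meV.
Eᵢ/kT = 0, 2.38547.
Z = Σ gᵢe^(−Eᵢ/kT) = 4·e^(−0) + 3·e^(−2.38547) = 4.00000 + 0.276137 = 4.27614.

Z = 4.276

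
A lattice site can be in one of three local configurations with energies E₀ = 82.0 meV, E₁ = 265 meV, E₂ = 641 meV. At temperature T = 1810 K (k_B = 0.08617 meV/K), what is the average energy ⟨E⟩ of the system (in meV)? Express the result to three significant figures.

136 meV

k_BT = 0.08617 × 1810 K = 155.97 meV.
Eᵢ/kT = 0.52574, 1.6990, 4.1098.
Z = Σ e^(−Eᵢ/kT) = e^(−0.52574) + e^(−1.6990) + e^(−4.1098) = 0.59112 + 0.18287 + 0.016411 = 0.79040.
⟨E⟩ = Σ Eᵢ e^(−Eᵢ/kT) / Z = (82.0·0.59112 + 265·0.18287 + 641·0.016411) / 0.79040 = 136 meV.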